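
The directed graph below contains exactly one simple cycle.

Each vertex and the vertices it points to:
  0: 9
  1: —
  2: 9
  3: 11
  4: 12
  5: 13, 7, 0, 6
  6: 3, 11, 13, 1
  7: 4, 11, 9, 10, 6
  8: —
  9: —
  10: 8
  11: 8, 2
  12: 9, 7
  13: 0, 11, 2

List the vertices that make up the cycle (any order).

DFS with gray/black marking from 7:
7 gray
  4 gray
    12 gray
      9 gray
      9 black
      12→7: 7 is gray → back edge
Back edge closes the cycle 7 → 4 → 12 → 7; its vertices are {4, 7, 12}.

4, 7, 12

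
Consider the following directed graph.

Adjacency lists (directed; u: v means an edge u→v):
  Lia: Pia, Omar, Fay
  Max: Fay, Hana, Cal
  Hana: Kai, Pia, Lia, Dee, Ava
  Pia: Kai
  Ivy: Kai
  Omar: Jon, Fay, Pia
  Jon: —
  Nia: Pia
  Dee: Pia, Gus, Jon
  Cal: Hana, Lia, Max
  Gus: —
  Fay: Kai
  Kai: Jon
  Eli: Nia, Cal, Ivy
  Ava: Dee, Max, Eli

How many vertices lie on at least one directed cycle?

A vertex is on a directed cycle iff it belongs to a strongly connected component of size ≥ 2 (or has a self-loop).
The vertices on cycles are {Ava, Cal, Eli, Max, Hana} — 5 in total.

5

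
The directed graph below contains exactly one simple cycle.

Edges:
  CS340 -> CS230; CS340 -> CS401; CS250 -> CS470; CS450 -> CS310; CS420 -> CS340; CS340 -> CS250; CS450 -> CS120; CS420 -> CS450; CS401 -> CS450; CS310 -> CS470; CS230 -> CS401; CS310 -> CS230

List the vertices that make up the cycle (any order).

CS230, CS310, CS401, CS450

DFS with gray/black marking from CS450:
CS450 gray
  CS310 gray
    CS470 gray
    CS470 black
    CS230 gray
      CS401 gray
        CS401→CS450: CS450 is gray → back edge
Back edge closes the cycle CS450 → CS310 → CS230 → CS401 → CS450; its vertices are {CS230, CS310, CS401, CS450}.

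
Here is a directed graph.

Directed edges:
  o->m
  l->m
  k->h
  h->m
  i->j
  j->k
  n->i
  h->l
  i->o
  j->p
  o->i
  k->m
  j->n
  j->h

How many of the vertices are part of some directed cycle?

4

A vertex is on a directed cycle iff it belongs to a strongly connected component of size ≥ 2 (or has a self-loop).
The vertices on cycles are {i, j, n, o} — 4 in total.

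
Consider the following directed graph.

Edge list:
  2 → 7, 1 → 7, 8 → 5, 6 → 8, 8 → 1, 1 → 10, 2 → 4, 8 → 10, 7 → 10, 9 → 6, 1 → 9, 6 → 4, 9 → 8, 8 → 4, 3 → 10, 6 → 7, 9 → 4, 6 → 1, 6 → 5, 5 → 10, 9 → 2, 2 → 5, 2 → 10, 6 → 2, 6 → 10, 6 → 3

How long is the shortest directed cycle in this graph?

For each vertex v, BFS finds the shortest path from v back to v.
The shortest such closed walk is 1 → 9 → 6 → 1, length 3.

3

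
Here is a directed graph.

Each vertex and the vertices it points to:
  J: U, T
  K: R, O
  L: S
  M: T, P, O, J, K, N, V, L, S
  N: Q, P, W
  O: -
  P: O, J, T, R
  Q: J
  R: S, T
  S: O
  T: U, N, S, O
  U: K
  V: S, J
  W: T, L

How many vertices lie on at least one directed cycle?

A vertex is on a directed cycle iff it belongs to a strongly connected component of size ≥ 2 (or has a self-loop).
The vertices on cycles are {J, K, N, P, Q, R, T, U, W} — 9 in total.

9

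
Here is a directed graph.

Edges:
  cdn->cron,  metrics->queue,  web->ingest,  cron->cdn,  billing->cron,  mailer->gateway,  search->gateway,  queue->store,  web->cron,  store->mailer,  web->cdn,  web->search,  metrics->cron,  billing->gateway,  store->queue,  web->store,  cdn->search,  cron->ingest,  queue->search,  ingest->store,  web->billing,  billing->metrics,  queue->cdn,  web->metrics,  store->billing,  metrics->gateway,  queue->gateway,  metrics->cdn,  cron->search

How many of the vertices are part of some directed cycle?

A vertex is on a directed cycle iff it belongs to a strongly connected component of size ≥ 2 (or has a self-loop).
The vertices on cycles are {cdn, cron, queue, store, ingest, billing, metrics} — 7 in total.

7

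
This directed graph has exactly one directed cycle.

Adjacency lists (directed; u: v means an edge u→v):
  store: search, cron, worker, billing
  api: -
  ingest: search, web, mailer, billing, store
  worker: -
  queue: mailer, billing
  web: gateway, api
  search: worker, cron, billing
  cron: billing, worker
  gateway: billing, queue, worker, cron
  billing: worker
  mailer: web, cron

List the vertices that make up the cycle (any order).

DFS with gray/black marking from web:
web gray
  gateway gray
    billing gray
      worker gray
      worker black
    billing black
    queue gray
      mailer gray
        mailer→web: web is gray → back edge
Back edge closes the cycle web → gateway → queue → mailer → web; its vertices are {web, queue, mailer, gateway}.

web, queue, mailer, gateway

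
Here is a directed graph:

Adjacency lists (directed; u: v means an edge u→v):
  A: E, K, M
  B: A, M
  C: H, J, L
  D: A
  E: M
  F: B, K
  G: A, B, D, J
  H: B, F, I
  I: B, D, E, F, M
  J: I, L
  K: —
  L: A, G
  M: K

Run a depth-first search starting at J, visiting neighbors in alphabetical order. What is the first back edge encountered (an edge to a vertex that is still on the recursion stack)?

DFS from J (visiting neighbors in alphabetical order); mark gray on enter, black on exit:
J gray
  I gray
    B gray
      A gray
        E gray
          M gray
            K gray
            K black
          M black
        E black
        A→K: K black — skip
        A→M: M black — skip
      A black
      B→M: M black — skip
    B black
    D gray
      D→A: A black — skip
    D black
    I→E: E black — skip
    F gray
      F→B: B black — skip
      F→K: K black — skip
    F black
    I→M: M black — skip
  I black
  L gray
    L→A: A black — skip
    G gray
      G→A: A black — skip
      G→B: B black — skip
      G→D: D black — skip
      G→J: J is gray → back edge
First back edge: G → J.

G→J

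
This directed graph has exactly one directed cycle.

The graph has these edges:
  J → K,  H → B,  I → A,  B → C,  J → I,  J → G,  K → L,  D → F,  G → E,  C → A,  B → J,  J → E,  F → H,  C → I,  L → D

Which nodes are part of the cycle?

B, D, F, H, J, K, L

DFS with gray/black marking from B:
B gray
  C gray
    A gray
    A black
    I gray
      I→A: A black — skip
    I black
  C black
  J gray
    E gray
    E black
    G gray
      G→E: E black — skip
    G black
    K gray
      L gray
        D gray
          F gray
            H gray
              H→B: B is gray → back edge
Back edge closes the cycle B → J → K → L → D → F → H → B; its vertices are {B, D, F, H, J, K, L}.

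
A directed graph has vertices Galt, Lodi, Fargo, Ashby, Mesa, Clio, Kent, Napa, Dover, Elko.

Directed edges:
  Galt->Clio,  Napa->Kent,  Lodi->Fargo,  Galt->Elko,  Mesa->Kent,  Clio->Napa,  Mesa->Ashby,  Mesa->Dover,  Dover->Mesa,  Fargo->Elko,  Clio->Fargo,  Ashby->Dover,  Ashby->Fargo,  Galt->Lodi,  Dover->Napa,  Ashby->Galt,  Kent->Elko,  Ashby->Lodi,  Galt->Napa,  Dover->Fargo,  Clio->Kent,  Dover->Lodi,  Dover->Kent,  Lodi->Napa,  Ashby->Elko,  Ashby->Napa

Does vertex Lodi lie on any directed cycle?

No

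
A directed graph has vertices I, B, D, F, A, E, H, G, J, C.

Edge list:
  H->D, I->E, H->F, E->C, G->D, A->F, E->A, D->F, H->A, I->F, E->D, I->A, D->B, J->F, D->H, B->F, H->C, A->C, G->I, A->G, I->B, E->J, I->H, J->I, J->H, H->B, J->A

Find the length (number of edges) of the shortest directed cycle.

2

For each vertex v, BFS finds the shortest path from v back to v.
The shortest such closed walk is H → D → H, length 2.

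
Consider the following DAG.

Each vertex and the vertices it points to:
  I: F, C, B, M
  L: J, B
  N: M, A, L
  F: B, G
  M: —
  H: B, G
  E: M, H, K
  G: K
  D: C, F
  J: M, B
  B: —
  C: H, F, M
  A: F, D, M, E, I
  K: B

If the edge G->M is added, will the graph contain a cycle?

Adding G→M creates a cycle iff M can already reach G.
Explore from M: no path reaches G. The graph stays acyclic.

No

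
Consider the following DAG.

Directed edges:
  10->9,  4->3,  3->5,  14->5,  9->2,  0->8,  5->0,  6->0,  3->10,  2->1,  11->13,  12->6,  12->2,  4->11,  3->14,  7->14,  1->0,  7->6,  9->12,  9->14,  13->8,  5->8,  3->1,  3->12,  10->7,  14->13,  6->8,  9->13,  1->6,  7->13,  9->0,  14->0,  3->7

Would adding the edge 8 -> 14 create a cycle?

Adding 8→14 creates a cycle iff 14 can already reach 8.
Path from 14: 14 → 5 → 8.
So 14 → … → 8 → 14 is a cycle.

Yes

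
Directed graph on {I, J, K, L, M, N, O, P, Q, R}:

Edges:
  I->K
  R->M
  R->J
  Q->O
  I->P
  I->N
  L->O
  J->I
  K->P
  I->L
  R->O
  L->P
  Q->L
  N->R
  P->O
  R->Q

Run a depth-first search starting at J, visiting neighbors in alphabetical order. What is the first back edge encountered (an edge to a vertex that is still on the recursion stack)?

R→J

DFS from J (visiting neighbors in alphabetical order); mark gray on enter, black on exit:
J gray
  I gray
    K gray
      P gray
        O gray
        O black
      P black
    K black
    L gray
      L→O: O black — skip
      L→P: P black — skip
    L black
    N gray
      R gray
        R→J: J is gray → back edge
First back edge: R → J.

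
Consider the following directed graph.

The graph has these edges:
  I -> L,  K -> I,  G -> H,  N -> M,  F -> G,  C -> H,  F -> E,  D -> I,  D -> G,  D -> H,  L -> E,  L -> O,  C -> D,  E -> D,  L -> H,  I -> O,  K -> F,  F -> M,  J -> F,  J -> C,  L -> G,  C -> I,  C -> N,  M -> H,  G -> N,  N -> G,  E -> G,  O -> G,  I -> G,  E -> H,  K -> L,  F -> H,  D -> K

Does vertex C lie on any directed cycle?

No

C lies on a cycle iff there is a path from C back to itself.
Exploring from C, it never reaches itself; equivalently, its strongly connected component is a singleton.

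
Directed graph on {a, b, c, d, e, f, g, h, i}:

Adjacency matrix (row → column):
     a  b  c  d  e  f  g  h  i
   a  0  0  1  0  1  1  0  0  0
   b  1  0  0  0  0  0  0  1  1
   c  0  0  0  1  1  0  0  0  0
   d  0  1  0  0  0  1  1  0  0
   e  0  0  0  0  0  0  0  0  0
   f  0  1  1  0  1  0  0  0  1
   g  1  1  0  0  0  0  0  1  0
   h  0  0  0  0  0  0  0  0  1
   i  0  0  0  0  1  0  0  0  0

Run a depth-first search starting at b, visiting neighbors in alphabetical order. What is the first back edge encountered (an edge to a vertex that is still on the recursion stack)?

d->b

DFS from b (visiting neighbors in alphabetical order); mark gray on enter, black on exit:
b gray
  a gray
    c gray
      d gray
        d→b: b is gray → back edge
First back edge: d → b.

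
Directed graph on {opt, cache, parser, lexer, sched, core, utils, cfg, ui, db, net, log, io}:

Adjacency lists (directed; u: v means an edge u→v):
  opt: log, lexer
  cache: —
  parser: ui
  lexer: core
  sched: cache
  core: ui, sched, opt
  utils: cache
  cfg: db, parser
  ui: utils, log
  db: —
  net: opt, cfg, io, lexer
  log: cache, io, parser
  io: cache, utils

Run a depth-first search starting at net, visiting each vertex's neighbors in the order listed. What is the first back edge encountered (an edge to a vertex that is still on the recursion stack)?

ui→log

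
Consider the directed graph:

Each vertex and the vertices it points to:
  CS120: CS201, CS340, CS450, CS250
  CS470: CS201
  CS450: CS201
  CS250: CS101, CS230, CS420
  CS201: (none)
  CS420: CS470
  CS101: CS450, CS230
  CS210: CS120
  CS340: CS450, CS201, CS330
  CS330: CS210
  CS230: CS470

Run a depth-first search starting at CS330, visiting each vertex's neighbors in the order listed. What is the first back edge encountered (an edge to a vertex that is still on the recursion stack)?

DFS from CS330 (visiting each vertex's neighbors in the order listed); mark gray on enter, black on exit:
CS330 gray
  CS210 gray
    CS120 gray
      CS201 gray
      CS201 black
      CS340 gray
        CS450 gray
          CS450→CS201: CS201 black — skip
        CS450 black
        CS340→CS201: CS201 black — skip
        CS340→CS330: CS330 is gray → back edge
First back edge: CS340 → CS330.

CS340→CS330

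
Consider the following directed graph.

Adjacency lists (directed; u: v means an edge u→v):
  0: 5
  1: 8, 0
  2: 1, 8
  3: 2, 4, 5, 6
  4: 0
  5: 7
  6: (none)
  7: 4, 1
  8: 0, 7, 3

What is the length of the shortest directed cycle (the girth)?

For each vertex v, BFS finds the shortest path from v back to v.
The shortest such closed walk is 2 → 8 → 3 → 2, length 3.

3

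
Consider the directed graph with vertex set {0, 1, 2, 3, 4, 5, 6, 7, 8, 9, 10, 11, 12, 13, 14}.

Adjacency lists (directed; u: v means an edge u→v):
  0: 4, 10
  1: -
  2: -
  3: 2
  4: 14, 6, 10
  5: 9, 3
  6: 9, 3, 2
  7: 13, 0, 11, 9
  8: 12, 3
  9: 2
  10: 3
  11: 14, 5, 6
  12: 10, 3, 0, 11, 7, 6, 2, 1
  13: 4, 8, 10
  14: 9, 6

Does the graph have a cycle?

Yes

DFS with white/gray/black marking, starting from 5:
5 gray
  9 gray
    2 gray
    2 black
  9 black
  3 gray
    3→2: 2 black — skip
  3 black
5 black
0 gray
  4 gray
    14 gray
      14→9: 9 black — skip
      6 gray
        6→9: 9 black — skip
        6→3: 3 black — skip
        6→2: 2 black — skip
      6 black
    14 black
    4→6: 6 black — skip
    10 gray
      10→3: 3 black — skip
    10 black
  4 black
  0→10: 10 black — skip
0 black
1 gray
1 black
7 gray
  13 gray
    13→4: 4 black — skip
    8 gray
      12 gray
        12→10: 10 black — skip
        12→3: 3 black — skip
        12→0: 0 black — skip
        11 gray
          11→14: 14 black — skip
          11→5: 5 black — skip
          11→6: 6 black — skip
        11 black
        12→7: 7 is gray → back edge
Back edge found, so a cycle exists: 7 → 13 → 8 → 12 → 7.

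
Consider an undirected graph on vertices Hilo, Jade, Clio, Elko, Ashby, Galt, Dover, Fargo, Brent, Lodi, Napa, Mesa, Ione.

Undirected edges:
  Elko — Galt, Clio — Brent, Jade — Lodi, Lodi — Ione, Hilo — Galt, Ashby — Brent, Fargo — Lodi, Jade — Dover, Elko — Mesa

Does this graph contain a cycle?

DFS, tracking each vertex's parent; an edge to a visited non-parent vertex closes a cycle.
Start from Dover:
visit Dover (parent –)
  visit Jade (parent Dover)
    visit Lodi (parent Jade)
      visit Ione (parent Lodi)
        Ione–Lodi: parent, skip
      visit Fargo (parent Lodi)
        Fargo–Lodi: parent, skip
      Lodi–Jade: parent, skip
    Jade–Dover: parent, skip
visit Hilo (parent –)
  visit Galt (parent Hilo)
    Galt–Hilo: parent, skip
    visit Elko (parent Galt)
      visit Mesa (parent Elko)
        Mesa–Elko: parent, skip
      Elko–Galt: parent, skip
visit Clio (parent –)
  visit Brent (parent Clio)
    visit Ashby (parent Brent)
      Ashby–Brent: parent, skip
    Brent–Clio: parent, skip
visit Napa (parent –)
No non-parent visited neighbor found — the graph is a forest.

No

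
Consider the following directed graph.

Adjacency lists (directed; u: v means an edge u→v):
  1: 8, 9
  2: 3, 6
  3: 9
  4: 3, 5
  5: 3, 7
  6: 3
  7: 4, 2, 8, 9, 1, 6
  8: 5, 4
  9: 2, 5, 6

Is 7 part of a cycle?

Yes

7 is on a cycle iff 7 can reach itself via ≥1 edge.
7 → 4 → 5 → 7 — yes.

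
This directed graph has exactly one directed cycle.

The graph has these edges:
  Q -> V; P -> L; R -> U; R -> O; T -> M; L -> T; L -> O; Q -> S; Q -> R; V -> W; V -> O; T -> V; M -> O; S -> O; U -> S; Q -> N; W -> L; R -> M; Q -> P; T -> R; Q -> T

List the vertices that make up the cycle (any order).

L, T, V, W

DFS with gray/black marking from T:
T gray
  V gray
    W gray
      L gray
        O gray
        O black
        L→T: T is gray → back edge
Back edge closes the cycle T → V → W → L → T; its vertices are {L, T, V, W}.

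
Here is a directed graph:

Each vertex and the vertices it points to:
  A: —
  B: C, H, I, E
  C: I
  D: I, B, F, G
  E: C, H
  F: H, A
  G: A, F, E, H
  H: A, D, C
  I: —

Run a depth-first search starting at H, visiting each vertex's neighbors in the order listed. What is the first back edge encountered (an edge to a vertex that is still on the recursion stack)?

B→H

DFS from H (visiting each vertex's neighbors in the order listed); mark gray on enter, black on exit:
H gray
  A gray
  A black
  D gray
    I gray
    I black
    B gray
      C gray
        C→I: I black — skip
      C black
      B→H: H is gray → back edge
First back edge: B → H.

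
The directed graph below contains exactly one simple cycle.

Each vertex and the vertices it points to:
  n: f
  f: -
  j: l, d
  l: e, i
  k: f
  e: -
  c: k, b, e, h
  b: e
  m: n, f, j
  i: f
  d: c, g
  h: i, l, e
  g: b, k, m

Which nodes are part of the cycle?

d, g, j, m

DFS with gray/black marking from m:
m gray
  n gray
    f gray
    f black
  n black
  m→f: f black — skip
  j gray
    l gray
      e gray
      e black
      i gray
        i→f: f black — skip
      i black
    l black
    d gray
      c gray
        k gray
          k→f: f black — skip
        k black
        b gray
          b→e: e black — skip
        b black
        c→e: e black — skip
        h gray
          h→i: i black — skip
          h→l: l black — skip
          h→e: e black — skip
        h black
      c black
      g gray
        g→b: b black — skip
        g→k: k black — skip
        g→m: m is gray → back edge
Back edge closes the cycle m → j → d → g → m; its vertices are {d, g, j, m}.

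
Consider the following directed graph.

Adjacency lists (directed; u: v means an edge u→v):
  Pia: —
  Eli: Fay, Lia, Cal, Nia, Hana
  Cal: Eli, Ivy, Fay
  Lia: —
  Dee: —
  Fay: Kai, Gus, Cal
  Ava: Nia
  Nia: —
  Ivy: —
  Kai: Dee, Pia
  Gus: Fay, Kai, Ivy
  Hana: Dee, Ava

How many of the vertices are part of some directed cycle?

A vertex is on a directed cycle iff it belongs to a strongly connected component of size ≥ 2 (or has a self-loop).
The vertices on cycles are {Cal, Eli, Fay, Gus} — 4 in total.

4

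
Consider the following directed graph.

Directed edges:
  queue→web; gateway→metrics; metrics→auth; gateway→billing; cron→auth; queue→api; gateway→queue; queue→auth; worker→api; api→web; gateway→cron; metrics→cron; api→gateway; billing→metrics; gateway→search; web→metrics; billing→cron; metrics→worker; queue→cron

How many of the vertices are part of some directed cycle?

7

A vertex is on a directed cycle iff it belongs to a strongly connected component of size ≥ 2 (or has a self-loop).
The vertices on cycles are {api, web, queue, worker, billing, gateway, metrics} — 7 in total.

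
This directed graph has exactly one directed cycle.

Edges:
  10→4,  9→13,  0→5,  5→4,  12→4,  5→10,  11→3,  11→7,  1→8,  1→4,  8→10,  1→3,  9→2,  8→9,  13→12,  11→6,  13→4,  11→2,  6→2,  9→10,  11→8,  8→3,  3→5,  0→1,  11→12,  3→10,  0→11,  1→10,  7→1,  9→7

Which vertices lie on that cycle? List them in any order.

DFS with gray/black marking from 7:
7 gray
  1 gray
    8 gray
      9 gray
        2 gray
        2 black
        9→7: 7 is gray → back edge
Back edge closes the cycle 7 → 1 → 8 → 9 → 7; its vertices are {1, 7, 8, 9}.

1, 7, 8, 9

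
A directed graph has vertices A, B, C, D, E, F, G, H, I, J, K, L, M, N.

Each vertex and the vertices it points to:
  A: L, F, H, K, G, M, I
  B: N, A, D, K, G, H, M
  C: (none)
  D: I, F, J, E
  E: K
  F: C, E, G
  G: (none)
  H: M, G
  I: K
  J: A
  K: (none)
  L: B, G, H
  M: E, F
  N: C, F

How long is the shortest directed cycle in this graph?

3

For each vertex v, BFS finds the shortest path from v back to v.
The shortest such closed walk is B → A → L → B, length 3.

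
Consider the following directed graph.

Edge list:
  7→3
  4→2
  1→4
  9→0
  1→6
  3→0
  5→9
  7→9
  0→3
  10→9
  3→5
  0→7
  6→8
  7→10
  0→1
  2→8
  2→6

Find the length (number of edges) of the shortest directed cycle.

2

For each vertex v, BFS finds the shortest path from v back to v.
The shortest such closed walk is 0 → 3 → 0, length 2.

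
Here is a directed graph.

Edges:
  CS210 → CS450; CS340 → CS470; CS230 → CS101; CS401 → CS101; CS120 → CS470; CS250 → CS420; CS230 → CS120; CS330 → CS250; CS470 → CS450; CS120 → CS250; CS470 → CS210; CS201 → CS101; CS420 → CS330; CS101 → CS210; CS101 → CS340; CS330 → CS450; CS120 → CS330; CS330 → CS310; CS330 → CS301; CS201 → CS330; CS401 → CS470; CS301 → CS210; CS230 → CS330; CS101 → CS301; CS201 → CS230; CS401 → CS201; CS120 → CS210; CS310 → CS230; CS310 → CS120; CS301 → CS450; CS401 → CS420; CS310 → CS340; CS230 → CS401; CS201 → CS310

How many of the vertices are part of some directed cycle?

A vertex is on a directed cycle iff it belongs to a strongly connected component of size ≥ 2 (or has a self-loop).
The vertices on cycles are {CS120, CS201, CS230, CS250, CS310, CS330, CS401, CS420} — 8 in total.

8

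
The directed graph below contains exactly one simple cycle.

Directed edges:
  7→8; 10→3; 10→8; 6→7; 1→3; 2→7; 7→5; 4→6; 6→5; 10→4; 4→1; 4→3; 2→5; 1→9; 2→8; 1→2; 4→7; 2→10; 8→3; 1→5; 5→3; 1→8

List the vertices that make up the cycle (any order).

1, 2, 4, 10

DFS with gray/black marking from 1:
1 gray
  2 gray
    5 gray
      3 gray
      3 black
    5 black
    10 gray
      4 gray
        4→1: 1 is gray → back edge
Back edge closes the cycle 1 → 2 → 10 → 4 → 1; its vertices are {1, 2, 4, 10}.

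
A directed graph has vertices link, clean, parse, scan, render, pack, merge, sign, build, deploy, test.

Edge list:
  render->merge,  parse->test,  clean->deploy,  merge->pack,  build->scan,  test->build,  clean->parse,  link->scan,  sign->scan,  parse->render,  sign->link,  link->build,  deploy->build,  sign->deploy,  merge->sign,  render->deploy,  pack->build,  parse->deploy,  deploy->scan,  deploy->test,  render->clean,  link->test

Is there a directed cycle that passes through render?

render is on a cycle iff render can reach itself via ≥1 edge.
render → clean → parse → render — yes.

Yes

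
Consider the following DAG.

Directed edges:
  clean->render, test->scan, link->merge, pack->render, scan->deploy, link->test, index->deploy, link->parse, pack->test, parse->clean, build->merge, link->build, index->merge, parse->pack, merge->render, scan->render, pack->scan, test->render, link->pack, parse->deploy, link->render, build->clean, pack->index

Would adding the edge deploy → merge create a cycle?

Adding deploy→merge creates a cycle iff merge can already reach deploy.
Explore from merge: no path reaches deploy. The graph stays acyclic.

No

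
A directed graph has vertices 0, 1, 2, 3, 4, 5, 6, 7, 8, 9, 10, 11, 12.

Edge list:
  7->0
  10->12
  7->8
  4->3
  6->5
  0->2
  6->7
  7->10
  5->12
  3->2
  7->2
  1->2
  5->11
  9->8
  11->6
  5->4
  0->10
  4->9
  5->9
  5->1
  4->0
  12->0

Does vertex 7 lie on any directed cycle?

No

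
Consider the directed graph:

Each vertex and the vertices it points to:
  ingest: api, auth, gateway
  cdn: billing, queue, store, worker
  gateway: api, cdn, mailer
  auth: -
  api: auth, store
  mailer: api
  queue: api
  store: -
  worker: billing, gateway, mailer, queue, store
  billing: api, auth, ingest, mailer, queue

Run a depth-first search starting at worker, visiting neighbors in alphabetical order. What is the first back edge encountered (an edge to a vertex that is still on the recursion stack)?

cdn→billing

DFS from worker (visiting neighbors in alphabetical order); mark gray on enter, black on exit:
worker gray
  billing gray
    api gray
      auth gray
      auth black
      store gray
      store black
    api black
    billing→auth: auth black — skip
    ingest gray
      ingest→api: api black — skip
      ingest→auth: auth black — skip
      gateway gray
        gateway→api: api black — skip
        cdn gray
          cdn→billing: billing is gray → back edge
First back edge: cdn → billing.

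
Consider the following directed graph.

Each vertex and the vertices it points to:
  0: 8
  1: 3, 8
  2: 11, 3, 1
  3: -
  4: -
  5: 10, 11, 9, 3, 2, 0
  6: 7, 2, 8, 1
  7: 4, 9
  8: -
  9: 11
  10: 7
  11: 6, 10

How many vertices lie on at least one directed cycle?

6

A vertex is on a directed cycle iff it belongs to a strongly connected component of size ≥ 2 (or has a self-loop).
The vertices on cycles are {2, 6, 7, 9, 10, 11} — 6 in total.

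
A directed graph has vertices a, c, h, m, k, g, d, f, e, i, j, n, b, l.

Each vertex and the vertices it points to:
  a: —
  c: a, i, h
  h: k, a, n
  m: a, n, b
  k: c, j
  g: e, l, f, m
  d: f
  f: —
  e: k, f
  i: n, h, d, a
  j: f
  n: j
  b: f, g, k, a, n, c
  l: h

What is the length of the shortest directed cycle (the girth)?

For each vertex v, BFS finds the shortest path from v back to v.
The shortest such closed walk is b → g → m → b, length 3.

3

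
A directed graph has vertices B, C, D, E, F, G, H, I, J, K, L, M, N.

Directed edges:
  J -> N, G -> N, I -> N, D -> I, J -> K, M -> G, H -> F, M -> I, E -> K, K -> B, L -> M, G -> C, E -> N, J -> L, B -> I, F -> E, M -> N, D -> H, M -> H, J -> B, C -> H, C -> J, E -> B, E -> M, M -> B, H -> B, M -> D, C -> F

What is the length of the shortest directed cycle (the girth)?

4

For each vertex v, BFS finds the shortest path from v back to v.
The shortest such closed walk is F → E → M → H → F, length 4.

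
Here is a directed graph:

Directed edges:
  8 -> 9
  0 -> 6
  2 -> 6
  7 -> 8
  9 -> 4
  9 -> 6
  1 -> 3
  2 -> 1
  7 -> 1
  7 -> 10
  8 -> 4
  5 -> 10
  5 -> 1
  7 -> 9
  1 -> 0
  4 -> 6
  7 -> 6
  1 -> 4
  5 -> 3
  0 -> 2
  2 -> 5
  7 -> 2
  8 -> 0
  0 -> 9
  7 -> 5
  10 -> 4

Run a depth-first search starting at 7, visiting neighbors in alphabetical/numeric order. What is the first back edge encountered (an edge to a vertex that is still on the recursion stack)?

DFS from 7 (visiting neighbors in alphabetical/numeric order); mark gray on enter, black on exit:
7 gray
  1 gray
    0 gray
      2 gray
        2→1: 1 is gray → back edge
First back edge: 2 → 1.

2->1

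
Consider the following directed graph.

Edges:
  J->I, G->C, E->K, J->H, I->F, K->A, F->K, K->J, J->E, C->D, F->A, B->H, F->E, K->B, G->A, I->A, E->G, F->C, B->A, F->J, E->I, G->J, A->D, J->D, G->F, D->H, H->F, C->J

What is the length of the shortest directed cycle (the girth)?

3

For each vertex v, BFS finds the shortest path from v back to v.
The shortest such closed walk is E → K → J → E, length 3.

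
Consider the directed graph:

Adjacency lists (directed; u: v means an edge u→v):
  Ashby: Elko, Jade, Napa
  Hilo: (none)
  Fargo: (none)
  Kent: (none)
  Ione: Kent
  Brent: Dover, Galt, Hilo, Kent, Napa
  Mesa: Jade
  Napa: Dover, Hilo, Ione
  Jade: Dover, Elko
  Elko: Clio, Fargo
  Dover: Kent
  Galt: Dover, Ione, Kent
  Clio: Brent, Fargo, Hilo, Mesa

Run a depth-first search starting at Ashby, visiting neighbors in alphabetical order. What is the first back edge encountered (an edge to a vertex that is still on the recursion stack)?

DFS from Ashby (visiting neighbors in alphabetical order); mark gray on enter, black on exit:
Ashby gray
  Elko gray
    Clio gray
      Brent gray
        Dover gray
          Kent gray
          Kent black
        Dover black
        Galt gray
          Galt→Dover: Dover black — skip
          Ione gray
            Ione→Kent: Kent black — skip
          Ione black
          Galt→Kent: Kent black — skip
        Galt black
        Hilo gray
        Hilo black
        Brent→Kent: Kent black — skip
        Napa gray
          Napa→Dover: Dover black — skip
          Napa→Hilo: Hilo black — skip
          Napa→Ione: Ione black — skip
        Napa black
      Brent black
      Fargo gray
      Fargo black
      Clio→Hilo: Hilo black — skip
      Mesa gray
        Jade gray
          Jade→Dover: Dover black — skip
          Jade→Elko: Elko is gray → back edge
First back edge: Jade → Elko.

Jade→Elko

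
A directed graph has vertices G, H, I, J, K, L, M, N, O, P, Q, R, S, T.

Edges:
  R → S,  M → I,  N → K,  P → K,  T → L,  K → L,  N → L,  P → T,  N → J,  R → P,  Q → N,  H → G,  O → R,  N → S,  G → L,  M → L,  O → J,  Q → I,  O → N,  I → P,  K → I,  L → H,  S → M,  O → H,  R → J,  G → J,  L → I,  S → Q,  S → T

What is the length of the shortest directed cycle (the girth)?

For each vertex v, BFS finds the shortest path from v back to v.
The shortest such closed walk is H → G → L → H, length 3.

3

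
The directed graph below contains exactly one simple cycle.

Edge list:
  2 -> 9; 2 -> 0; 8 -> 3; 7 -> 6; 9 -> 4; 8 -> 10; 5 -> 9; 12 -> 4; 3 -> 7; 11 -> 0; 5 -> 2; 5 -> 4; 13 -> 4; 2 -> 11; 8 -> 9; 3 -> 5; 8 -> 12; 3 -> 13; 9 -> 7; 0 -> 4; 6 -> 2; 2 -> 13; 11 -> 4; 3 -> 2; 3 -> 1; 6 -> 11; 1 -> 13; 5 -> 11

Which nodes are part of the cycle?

DFS with gray/black marking from 7:
7 gray
  6 gray
    2 gray
      0 gray
        4 gray
        4 black
      0 black
      13 gray
        13→4: 4 black — skip
      13 black
      9 gray
        9→4: 4 black — skip
        9→7: 7 is gray → back edge
Back edge closes the cycle 7 → 6 → 2 → 9 → 7; its vertices are {2, 6, 7, 9}.

2, 6, 7, 9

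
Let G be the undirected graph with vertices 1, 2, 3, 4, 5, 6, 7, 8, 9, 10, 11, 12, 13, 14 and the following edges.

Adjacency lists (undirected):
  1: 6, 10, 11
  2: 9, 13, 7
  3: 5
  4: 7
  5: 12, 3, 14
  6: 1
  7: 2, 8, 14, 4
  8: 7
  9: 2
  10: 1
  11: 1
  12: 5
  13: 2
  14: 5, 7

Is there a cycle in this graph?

DFS, tracking each vertex's parent; an edge to a visited non-parent vertex closes a cycle.
Start from 5:
visit 5 (parent –)
  visit 12 (parent 5)
    12–5: parent, skip
  visit 3 (parent 5)
    3–5: parent, skip
  visit 14 (parent 5)
    14–5: parent, skip
    visit 7 (parent 14)
      visit 2 (parent 7)
        visit 9 (parent 2)
          9–2: parent, skip
        visit 13 (parent 2)
          13–2: parent, skip
        2–7: parent, skip
      visit 8 (parent 7)
        8–7: parent, skip
      7–14: parent, skip
      visit 4 (parent 7)
        4–7: parent, skip
visit 1 (parent –)
  visit 6 (parent 1)
    6–1: parent, skip
  visit 10 (parent 1)
    10–1: parent, skip
  visit 11 (parent 1)
    11–1: parent, skip
No non-parent visited neighbor found — the graph is a forest.

No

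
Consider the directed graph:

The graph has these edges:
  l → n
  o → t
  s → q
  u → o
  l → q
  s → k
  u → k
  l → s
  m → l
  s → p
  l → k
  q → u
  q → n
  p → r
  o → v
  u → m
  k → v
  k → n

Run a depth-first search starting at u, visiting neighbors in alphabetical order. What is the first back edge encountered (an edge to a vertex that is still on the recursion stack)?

q→u

DFS from u (visiting neighbors in alphabetical order); mark gray on enter, black on exit:
u gray
  k gray
    n gray
    n black
    v gray
    v black
  k black
  m gray
    l gray
      l→k: k black — skip
      l→n: n black — skip
      q gray
        q→n: n black — skip
        q→u: u is gray → back edge
First back edge: q → u.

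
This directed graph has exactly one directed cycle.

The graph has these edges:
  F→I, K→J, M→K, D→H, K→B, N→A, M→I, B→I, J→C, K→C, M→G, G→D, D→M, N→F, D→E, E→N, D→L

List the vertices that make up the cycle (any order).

D, G, M

DFS with gray/black marking from M:
M gray
  K gray
    C gray
    C black
    J gray
      J→C: C black — skip
    J black
    B gray
      I gray
      I black
    B black
  K black
  M→I: I black — skip
  G gray
    D gray
      D→M: M is gray → back edge
Back edge closes the cycle M → G → D → M; its vertices are {D, G, M}.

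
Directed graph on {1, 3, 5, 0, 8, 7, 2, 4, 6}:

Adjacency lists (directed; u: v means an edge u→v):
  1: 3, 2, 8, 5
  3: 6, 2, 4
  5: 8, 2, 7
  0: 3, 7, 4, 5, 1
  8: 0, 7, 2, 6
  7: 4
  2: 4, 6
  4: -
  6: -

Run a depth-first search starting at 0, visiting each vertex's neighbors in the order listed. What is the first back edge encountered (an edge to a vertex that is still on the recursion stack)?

DFS from 0 (visiting each vertex's neighbors in the order listed); mark gray on enter, black on exit:
0 gray
  3 gray
    6 gray
    6 black
    2 gray
      4 gray
      4 black
      2→6: 6 black — skip
    2 black
    3→4: 4 black — skip
  3 black
  7 gray
    7→4: 4 black — skip
  7 black
  0→4: 4 black — skip
  5 gray
    8 gray
      8→0: 0 is gray → back edge
First back edge: 8 → 0.

8→0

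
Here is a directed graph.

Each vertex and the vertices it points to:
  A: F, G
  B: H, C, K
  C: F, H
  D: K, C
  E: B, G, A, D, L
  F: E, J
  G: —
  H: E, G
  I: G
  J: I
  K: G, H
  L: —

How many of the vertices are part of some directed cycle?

8

A vertex is on a directed cycle iff it belongs to a strongly connected component of size ≥ 2 (or has a self-loop).
The vertices on cycles are {A, B, C, D, E, F, H, K} — 8 in total.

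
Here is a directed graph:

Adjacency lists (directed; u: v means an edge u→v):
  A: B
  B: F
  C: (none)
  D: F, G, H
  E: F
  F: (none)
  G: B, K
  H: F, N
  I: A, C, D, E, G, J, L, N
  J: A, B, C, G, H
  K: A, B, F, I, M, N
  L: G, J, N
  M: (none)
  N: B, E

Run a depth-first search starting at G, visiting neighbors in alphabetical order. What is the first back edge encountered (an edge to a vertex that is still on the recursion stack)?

DFS from G (visiting neighbors in alphabetical order); mark gray on enter, black on exit:
G gray
  B gray
    F gray
    F black
  B black
  K gray
    A gray
      A→B: B black — skip
    A black
    K→B: B black — skip
    K→F: F black — skip
    I gray
      I→A: A black — skip
      C gray
      C black
      D gray
        D→F: F black — skip
        D→G: G is gray → back edge
First back edge: D → G.

D→G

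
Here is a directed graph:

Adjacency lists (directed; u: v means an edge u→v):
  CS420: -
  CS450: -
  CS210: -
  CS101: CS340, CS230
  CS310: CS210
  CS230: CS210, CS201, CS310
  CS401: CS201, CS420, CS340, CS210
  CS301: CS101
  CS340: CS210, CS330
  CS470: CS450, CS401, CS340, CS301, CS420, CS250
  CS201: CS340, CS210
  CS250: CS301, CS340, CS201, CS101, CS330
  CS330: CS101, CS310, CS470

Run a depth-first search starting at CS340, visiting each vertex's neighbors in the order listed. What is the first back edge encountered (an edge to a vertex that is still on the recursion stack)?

CS101->CS340

DFS from CS340 (visiting each vertex's neighbors in the order listed); mark gray on enter, black on exit:
CS340 gray
  CS210 gray
  CS210 black
  CS330 gray
    CS101 gray
      CS101→CS340: CS340 is gray → back edge
First back edge: CS101 → CS340.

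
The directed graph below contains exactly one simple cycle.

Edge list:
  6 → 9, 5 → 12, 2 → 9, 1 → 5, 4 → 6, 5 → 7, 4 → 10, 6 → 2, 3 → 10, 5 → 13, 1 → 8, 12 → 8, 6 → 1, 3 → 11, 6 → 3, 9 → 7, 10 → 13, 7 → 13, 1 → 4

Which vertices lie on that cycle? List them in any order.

1, 4, 6

DFS with gray/black marking from 6:
6 gray
  1 gray
    8 gray
    8 black
    5 gray
      12 gray
        12→8: 8 black — skip
      12 black
      7 gray
        13 gray
        13 black
      7 black
      5→13: 13 black — skip
    5 black
    4 gray
      10 gray
        10→13: 13 black — skip
      10 black
      4→6: 6 is gray → back edge
Back edge closes the cycle 6 → 1 → 4 → 6; its vertices are {1, 4, 6}.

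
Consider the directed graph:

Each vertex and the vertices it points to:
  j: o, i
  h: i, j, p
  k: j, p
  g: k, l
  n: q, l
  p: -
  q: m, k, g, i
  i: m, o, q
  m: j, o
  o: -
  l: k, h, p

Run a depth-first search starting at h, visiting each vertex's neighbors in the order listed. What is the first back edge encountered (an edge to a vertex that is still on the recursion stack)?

j→i

DFS from h (visiting each vertex's neighbors in the order listed); mark gray on enter, black on exit:
h gray
  i gray
    m gray
      j gray
        o gray
        o black
        j→i: i is gray → back edge
First back edge: j → i.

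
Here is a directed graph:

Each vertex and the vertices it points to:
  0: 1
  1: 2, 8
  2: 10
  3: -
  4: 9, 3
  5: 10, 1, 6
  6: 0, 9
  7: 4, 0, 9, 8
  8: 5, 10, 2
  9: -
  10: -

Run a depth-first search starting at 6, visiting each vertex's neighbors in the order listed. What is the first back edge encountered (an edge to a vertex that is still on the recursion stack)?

DFS from 6 (visiting each vertex's neighbors in the order listed); mark gray on enter, black on exit:
6 gray
  0 gray
    1 gray
      2 gray
        10 gray
        10 black
      2 black
      8 gray
        5 gray
          5→10: 10 black — skip
          5→1: 1 is gray → back edge
First back edge: 5 → 1.

5→1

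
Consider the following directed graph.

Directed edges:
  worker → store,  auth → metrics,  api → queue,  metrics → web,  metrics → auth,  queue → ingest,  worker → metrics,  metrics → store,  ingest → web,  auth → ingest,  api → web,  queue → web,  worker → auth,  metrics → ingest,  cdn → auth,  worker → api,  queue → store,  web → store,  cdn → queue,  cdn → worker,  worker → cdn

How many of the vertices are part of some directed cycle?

A vertex is on a directed cycle iff it belongs to a strongly connected component of size ≥ 2 (or has a self-loop).
The vertices on cycles are {cdn, auth, worker, metrics} — 4 in total.

4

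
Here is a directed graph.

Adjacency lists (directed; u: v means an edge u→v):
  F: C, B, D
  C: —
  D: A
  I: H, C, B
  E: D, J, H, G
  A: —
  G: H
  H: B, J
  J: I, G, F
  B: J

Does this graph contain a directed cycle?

DFS with white/gray/black marking, starting from D:
D gray
  A gray
  A black
D black
F gray
  C gray
  C black
  B gray
    J gray
      I gray
        H gray
          H→B: B is gray → back edge
Back edge found, so a cycle exists: B → J → I → H → B.

Yes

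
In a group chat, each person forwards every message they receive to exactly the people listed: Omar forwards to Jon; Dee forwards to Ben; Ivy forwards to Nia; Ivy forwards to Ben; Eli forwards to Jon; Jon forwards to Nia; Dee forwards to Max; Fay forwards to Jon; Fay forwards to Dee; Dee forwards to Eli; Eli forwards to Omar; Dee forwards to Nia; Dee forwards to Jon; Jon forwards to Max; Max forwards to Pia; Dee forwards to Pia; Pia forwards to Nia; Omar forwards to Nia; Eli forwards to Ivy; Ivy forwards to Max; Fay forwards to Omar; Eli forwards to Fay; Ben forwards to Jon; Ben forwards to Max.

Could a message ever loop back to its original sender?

Yes

DFS with white/gray/black marking, starting from Jon:
Jon gray
  Nia gray
  Nia black
  Max gray
    Pia gray
      Pia→Nia: Nia black — skip
    Pia black
  Max black
Jon black
Fay gray
  Omar gray
    Omar→Nia: Nia black — skip
    Omar→Jon: Jon black — skip
  Omar black
  Fay→Jon: Jon black — skip
  Dee gray
    Eli gray
      Eli→Jon: Jon black — skip
      Eli→Fay: Fay is gray → back edge
Back edge found, so a cycle exists: Fay → Dee → Eli → Fay.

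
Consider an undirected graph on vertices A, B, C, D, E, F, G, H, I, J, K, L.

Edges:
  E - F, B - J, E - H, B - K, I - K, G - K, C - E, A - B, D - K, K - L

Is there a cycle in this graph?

DFS, tracking each vertex's parent; an edge to a visited non-parent vertex closes a cycle.
Start from K:
visit K (parent –)
  visit B (parent K)
    visit A (parent B)
      A–B: parent, skip
    B–K: parent, skip
    visit J (parent B)
      J–B: parent, skip
  visit I (parent K)
    I–K: parent, skip
  visit L (parent K)
    L–K: parent, skip
  visit D (parent K)
    D–K: parent, skip
  visit G (parent K)
    G–K: parent, skip
visit C (parent –)
  visit E (parent C)
    E–C: parent, skip
    visit F (parent E)
      F–E: parent, skip
    visit H (parent E)
      H–E: parent, skip
No non-parent visited neighbor found — the graph is a forest.

No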